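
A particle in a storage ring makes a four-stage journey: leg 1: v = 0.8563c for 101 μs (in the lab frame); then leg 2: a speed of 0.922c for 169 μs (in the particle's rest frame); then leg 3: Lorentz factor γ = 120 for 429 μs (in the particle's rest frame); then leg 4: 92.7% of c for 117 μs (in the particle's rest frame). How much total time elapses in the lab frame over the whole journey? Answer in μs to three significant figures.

Δt = 5.23×10⁴ μs

Leg 1: 101 μs is already measured in the lab frame.
Leg 2: γ = 1/√(1 − 0.922²) = 1/√0.1499 = 2.583; Δt_2 = 2.583 × 169 = 436.5 μs.
Leg 3: γ = 120; Δt_3 = 120.0 × 429 = 5.148×10⁴ μs.
Leg 4: β = 0.927; γ = 1/√(1 − 0.927²) = 1/√0.1407 = 2.666; Δt_4 = 2.666 × 117 = 311.9 μs.
Total: 101.0 + 436.5 + 5.148×10⁴ + 311.9 μs.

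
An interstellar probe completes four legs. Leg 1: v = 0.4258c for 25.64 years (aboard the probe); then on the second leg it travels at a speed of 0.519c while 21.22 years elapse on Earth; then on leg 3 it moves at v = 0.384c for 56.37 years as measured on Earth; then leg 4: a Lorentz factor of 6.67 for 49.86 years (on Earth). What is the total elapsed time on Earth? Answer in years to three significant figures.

Δt = 156 years

Leg 1: γ = 1/√(1 − 0.4258²) = 1/√0.8187 = 1.105; Δt_1 = 1.105 × 25.64 = 28.34 years.
Leg 2: 21.22 years is already measured on Earth.
Leg 3: 56.37 years is already measured on Earth.
Leg 4: 49.86 years is already measured on Earth.
Total: 28.34 + 21.22 + 56.37 + 49.86 years.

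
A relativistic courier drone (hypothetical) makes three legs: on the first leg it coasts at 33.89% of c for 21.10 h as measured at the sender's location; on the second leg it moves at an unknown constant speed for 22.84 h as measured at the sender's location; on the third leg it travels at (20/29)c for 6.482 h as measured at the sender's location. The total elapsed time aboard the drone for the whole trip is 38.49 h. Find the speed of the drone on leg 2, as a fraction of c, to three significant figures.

Leg 1: β = 0.3389; γ = 1/√(1 − 0.3389²) = 1/√0.8851 = 1.063; τ_1 = 21.10/1.063 = 19.85 h.
Leg 2: speed unknown; τ_2 = 22.84/γ_2.
Leg 3: γ = 1/√(1 − (20/29)²) = 29/21 ≈ 1.381; τ_3 = 6.482/1.381 = 4.694 h.
Total proper time: 19.85 + τ_2 + 4.694 = 38.49, so τ_2 = 38.49 − 24.55 = 13.94 h.
γ_2 = 22.84/13.94 = 1.638; β = √(1 − 1/γ²) = √0.6272.

β = 0.792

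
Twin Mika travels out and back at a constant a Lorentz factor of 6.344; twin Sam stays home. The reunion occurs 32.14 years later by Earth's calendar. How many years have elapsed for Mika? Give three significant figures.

τ = 5.07 years

γ = 6.344
Mika's clock measures proper time along the trip: τ = Δt/γ = 32.14/6.344 years.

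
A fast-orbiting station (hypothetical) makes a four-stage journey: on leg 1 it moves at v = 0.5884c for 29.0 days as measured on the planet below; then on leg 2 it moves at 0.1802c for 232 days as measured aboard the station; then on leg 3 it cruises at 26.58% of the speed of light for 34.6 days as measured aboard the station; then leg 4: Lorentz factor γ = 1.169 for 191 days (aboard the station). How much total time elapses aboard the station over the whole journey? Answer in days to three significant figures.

τ = 481 days

Leg 1: γ = 1/√(1 − 0.5884²) = 1/√0.6538 = 1.237; τ_1 = 29.0/1.237 = 23.45 days.
Leg 2: 232 days is already measured aboard the station.
Leg 3: 34.6 days is already measured aboard the station.
Leg 4: 191 days is already measured aboard the station.
Total: 23.45 + 232.0 + 34.60 + 191.0 days.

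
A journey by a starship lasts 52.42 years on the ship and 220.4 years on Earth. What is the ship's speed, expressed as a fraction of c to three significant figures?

v = 0.971c

The proper time is measured on the ship (both events occur at the ship's location); Δt is measured on Earth. γ = Δt/τ = 220.4/52.42 = 4.205.
β = √(1 − 1/γ²) = √(1 − 0.05657) = √0.9434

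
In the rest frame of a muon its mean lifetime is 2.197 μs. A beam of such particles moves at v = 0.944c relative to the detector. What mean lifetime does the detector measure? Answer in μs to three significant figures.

Δt = 6.66 μs

γ = 1/√(1 − 0.944²) = 1/√0.1089 = 3.031
The rest-frame lifetime is the proper time; the lab measures the dilated interval Δt = γτ₀ = 3.031 × 2.197 μs.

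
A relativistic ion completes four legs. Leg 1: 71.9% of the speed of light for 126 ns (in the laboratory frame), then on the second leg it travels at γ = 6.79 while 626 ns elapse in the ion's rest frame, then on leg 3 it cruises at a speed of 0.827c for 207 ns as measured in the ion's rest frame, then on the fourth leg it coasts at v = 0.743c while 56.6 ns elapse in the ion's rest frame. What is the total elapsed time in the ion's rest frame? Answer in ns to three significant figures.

τ = 977 ns

Leg 1: β = 0.719; γ = 1/√(1 − 0.719²) = 1/√0.4830 = 1.439; τ_1 = 126/1.439 = 87.57 ns.
Leg 2: 626 ns is already measured in the ion's rest frame.
Leg 3: 207 ns is already measured in the ion's rest frame.
Leg 4: 56.6 ns is already measured in the ion's rest frame.
Total: 87.57 + 626.0 + 207.0 + 56.60 ns.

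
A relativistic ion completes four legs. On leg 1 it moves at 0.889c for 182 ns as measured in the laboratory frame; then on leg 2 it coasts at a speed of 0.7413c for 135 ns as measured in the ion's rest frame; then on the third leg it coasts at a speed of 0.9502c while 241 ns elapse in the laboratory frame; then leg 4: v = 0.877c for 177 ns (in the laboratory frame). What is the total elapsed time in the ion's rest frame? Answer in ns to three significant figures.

τ = 378 ns

Leg 1: γ = 1/√(1 − 0.889²) = 1/√0.2097 = 2.184; τ_1 = 182/2.184 = 83.34 ns.
Leg 2: 135 ns is already measured in the ion's rest frame.
Leg 3: γ = 1/√(1 − 0.9502²) = 1/√0.09712 = 3.209; τ_3 = 241/3.209 = 75.11 ns.
Leg 4: γ = 1/√(1 − 0.877²) = 1/√0.2309 = 2.081; τ_4 = 177/2.081 = 85.05 ns.
Total: 83.34 + 135.0 + 75.11 + 85.05 ns.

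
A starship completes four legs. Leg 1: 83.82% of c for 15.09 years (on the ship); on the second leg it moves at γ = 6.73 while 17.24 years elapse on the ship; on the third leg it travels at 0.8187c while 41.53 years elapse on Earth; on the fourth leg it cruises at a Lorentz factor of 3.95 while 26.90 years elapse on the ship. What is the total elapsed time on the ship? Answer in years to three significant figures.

Leg 1: 15.09 years is already measured on the ship.
Leg 2: 17.24 years is already measured on the ship.
Leg 3: γ = 1/√(1 − 0.8187²) = 1/√0.3297 = 1.741; τ_3 = 41.53/1.741 = 23.85 years.
Leg 4: 26.90 years is already measured on the ship.
Total: 15.09 + 17.24 + 23.85 + 26.90 years.

τ = 83.1 years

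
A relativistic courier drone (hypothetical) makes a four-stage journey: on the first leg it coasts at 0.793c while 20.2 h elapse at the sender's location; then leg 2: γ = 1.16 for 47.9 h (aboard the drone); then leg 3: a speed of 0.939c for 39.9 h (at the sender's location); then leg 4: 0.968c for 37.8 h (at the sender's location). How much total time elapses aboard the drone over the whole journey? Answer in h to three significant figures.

Leg 1: γ = 1/√(1 − 0.793²) = 1/√0.3712 = 1.641; τ_1 = 20.2/1.641 = 12.31 h.
Leg 2: 47.9 h is already measured aboard the drone.
Leg 3: γ = 1/√(1 − 0.939²) = 1/√0.1183 = 2.908; τ_3 = 39.9/2.908 = 13.72 h.
Leg 4: γ = 1/√(1 − 0.968²) = 1/√0.06298 = 3.985; τ_4 = 37.8/3.985 = 9.486 h.
Total: 12.31 + 47.90 + 13.72 + 9.486 h.

τ = 83.4 h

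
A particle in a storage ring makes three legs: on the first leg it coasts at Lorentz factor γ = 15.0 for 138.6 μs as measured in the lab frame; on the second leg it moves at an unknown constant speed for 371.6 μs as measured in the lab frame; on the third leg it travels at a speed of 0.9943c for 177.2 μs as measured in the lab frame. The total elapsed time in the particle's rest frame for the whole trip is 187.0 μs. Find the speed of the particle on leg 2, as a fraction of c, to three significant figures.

Leg 1: γ = 15.0; τ_1 = 138.6/15.00 = 9.240 μs.
Leg 2: speed unknown; τ_2 = 371.6/γ_2.
Leg 3: γ = 1/√(1 − 0.9943²) = 1/√0.01137 = 9.379; τ_3 = 177.2/9.379 = 18.89 μs.
Total proper time: 9.240 + τ_2 + 18.89 = 187.0, so τ_2 = 187.0 − 28.13 = 158.9 μs.
γ_2 = 371.6/158.9 = 2.339; β = √(1 − 1/γ²) = √0.8172.

β = 0.904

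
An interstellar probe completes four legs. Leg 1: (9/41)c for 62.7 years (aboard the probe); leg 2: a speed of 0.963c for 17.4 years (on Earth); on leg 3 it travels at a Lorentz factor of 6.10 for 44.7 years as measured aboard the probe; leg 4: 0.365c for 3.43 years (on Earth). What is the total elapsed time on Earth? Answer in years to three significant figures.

Leg 1: γ = 1/√(1 − (9/41)²) = 41/40 = 1.025; Δt_1 = 1.025 × 62.7 = 64.27 years.
Leg 2: 17.4 years is already measured on Earth.
Leg 3: γ = 6.10; Δt_3 = 6.100 × 44.7 = 272.7 years.
Leg 4: 3.43 years is already measured on Earth.
Total: 64.27 + 17.40 + 272.7 + 3.430 years.

Δt = 358 years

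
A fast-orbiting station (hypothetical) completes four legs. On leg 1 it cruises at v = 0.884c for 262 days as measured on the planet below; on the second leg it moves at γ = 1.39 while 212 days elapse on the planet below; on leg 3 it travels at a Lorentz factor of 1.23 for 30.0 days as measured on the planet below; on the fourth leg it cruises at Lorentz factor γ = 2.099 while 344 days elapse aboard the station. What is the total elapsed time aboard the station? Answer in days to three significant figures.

Leg 1: γ = 1/√(1 − 0.884²) = 1/√0.2185 = 2.139; τ_1 = 262/2.139 = 122.5 days.
Leg 2: γ = 1.39; τ_2 = 212/1.390 = 152.5 days.
Leg 3: γ = 1.23; τ_3 = 30.0/1.230 = 24.39 days.
Leg 4: 344 days is already measured aboard the station.
Total: 122.5 + 152.5 + 24.39 + 344.0 days.

τ = 643 days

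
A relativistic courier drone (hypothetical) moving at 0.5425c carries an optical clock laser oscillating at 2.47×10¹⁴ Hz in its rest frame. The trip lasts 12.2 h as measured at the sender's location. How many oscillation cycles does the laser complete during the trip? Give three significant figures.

γ = 1/√(1 − 0.5425²) = 1/√0.7057 = 1.190
The oscillator's own cycle count is N = f × τ where τ is the proper time aboard the drone. τ = Δt/γ = 12.2/1.190 = 10.25 h = 3.690×10⁴ s.
N = 2.47×10¹⁴ × 3.690×10⁴ = 9.113×10¹⁸.

N = 9.11×10¹⁸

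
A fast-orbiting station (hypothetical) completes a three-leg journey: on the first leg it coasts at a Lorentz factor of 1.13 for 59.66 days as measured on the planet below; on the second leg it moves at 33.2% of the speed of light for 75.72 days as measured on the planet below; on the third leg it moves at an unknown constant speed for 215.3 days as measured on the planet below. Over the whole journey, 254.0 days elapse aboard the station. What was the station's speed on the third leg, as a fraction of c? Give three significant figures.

Leg 1: γ = 1.13; τ_1 = 59.66/1.130 = 52.80 days.
Leg 2: β = 0.332; γ = 1/√(1 − 0.332²) = 1/√0.8898 = 1.060; τ_2 = 75.72/1.060 = 71.43 days.
Leg 3: speed unknown; τ_3 = 215.3/γ_3.
Total proper time: 52.80 + 71.43 + τ_3 = 254.0, so τ_3 = 254.0 − 124.2 = 129.8 days.
γ_3 = 215.3/129.8 = 1.659; β = √(1 − 1/γ²) = √0.6367.

β = 0.798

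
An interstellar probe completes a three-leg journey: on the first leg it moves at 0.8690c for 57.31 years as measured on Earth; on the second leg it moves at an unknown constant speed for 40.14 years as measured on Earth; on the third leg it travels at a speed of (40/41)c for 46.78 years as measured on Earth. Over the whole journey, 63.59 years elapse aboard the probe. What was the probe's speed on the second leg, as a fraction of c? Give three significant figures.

β = 0.783

Leg 1: γ = 1/√(1 − 0.8690²) = 1/√0.2448 = 2.021; τ_1 = 57.31/2.021 = 28.36 years.
Leg 2: speed unknown; τ_2 = 40.14/γ_2.
Leg 3: γ = 1/√(1 − (40/41)²) = 41/9 ≈ 4.556; τ_3 = 46.78/4.556 = 10.27 years.
Total proper time: 28.36 + τ_2 + 10.27 = 63.59, so τ_2 = 63.59 − 38.63 = 24.96 years.
γ_2 = 40.14/24.96 = 1.608; β = √(1 − 1/γ²) = √0.6132.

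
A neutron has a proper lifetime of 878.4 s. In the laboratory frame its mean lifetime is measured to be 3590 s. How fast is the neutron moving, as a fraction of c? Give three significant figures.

v = 0.970c

γ = Δt/τ₀ = 3590/878.4 = 4.087
β = √(1 − 1/γ²) = √(1 − 0.05987) = √0.9401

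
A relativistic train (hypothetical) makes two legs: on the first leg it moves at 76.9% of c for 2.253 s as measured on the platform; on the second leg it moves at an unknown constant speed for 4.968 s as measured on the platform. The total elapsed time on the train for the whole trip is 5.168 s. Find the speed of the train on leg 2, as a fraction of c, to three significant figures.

β = 0.661

Leg 1: β = 0.769; γ = 1/√(1 − 0.769²) = 1/√0.4086 = 1.564; τ_1 = 2.253/1.564 = 1.440 s.
Leg 2: speed unknown; τ_2 = 4.968/γ_2.
Total proper time: 1.440 + τ_2 = 5.168, so τ_2 = 5.168 − 1.440 = 3.728 s.
γ_2 = 4.968/3.728 = 1.333; β = √(1 − 1/γ²) = √0.4370.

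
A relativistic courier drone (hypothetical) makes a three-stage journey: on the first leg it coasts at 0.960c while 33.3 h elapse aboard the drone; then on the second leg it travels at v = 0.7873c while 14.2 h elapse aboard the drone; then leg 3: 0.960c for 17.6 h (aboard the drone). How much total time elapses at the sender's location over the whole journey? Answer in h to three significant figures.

Δt = 205 h

Leg 1: γ = 1/√(1 − 0.960²) = 25/7 ≈ 3.571; Δt_1 = 3.571 × 33.3 = 118.9 h.
Leg 2: γ = 1/√(1 − 0.7873²) = 1/√0.3802 = 1.622; Δt_2 = 1.622 × 14.2 = 23.03 h.
Leg 3: γ = 1/√(1 − 0.960²) = 25/7 ≈ 3.571; Δt_3 = 3.571 × 17.6 = 62.86 h.
Total: 118.9 + 23.03 + 62.86 h.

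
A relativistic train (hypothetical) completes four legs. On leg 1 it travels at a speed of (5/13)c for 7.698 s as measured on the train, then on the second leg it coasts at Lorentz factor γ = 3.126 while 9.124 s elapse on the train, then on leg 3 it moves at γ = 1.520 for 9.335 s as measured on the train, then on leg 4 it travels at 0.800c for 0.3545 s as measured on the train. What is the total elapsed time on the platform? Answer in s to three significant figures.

Δt = 51.6 s

Leg 1: γ = 1/√(1 − (5/13)²) = 13/12 ≈ 1.083; Δt_1 = 1.083 × 7.698 = 8.339 s.
Leg 2: γ = 3.126; Δt_2 = 3.126 × 9.124 = 28.52 s.
Leg 3: γ = 1.520; Δt_3 = 1.520 × 9.335 = 14.19 s.
Leg 4: γ = 1/√(1 − 0.800²) = 5/3 ≈ 1.667; Δt_4 = 1.667 × 0.3545 = 0.5908 s.
Total: 8.339 + 28.52 + 14.19 + 0.5908 s.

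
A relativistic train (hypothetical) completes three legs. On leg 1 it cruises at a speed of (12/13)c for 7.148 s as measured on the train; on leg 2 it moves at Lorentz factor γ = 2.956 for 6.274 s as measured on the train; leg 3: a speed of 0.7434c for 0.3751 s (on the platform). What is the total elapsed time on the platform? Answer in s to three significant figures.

Δt = 37.5 s

Leg 1: γ = 1/√(1 − (12/13)²) = 13/5 = 2.600; Δt_1 = 2.600 × 7.148 = 18.58 s.
Leg 2: γ = 2.956; Δt_2 = 2.956 × 6.274 = 18.55 s.
Leg 3: 0.3751 s is already measured on the platform.
Total: 18.58 + 18.55 + 0.3751 s.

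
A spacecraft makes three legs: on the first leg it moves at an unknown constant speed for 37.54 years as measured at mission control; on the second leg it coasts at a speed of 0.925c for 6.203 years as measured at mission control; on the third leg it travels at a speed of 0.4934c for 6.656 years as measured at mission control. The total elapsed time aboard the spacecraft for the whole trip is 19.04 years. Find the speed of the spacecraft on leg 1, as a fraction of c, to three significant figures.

β = 0.957

Leg 1: speed unknown; τ_1 = 37.54/γ_1.
Leg 2: γ = 1/√(1 − 0.925²) = 1/√0.1444 = 2.632; τ_2 = 6.203/2.632 = 2.357 years.
Leg 3: γ = 1/√(1 − 0.4934²) = 1/√0.7566 = 1.150; τ_3 = 6.656/1.150 = 5.789 years.
Total proper time: τ_1 + 2.357 + 5.789 = 19.04, so τ_1 = 19.04 − 8.146 = 10.89 years.
γ_1 = 37.54/10.89 = 3.446; β = √(1 − 1/γ²) = √0.9158.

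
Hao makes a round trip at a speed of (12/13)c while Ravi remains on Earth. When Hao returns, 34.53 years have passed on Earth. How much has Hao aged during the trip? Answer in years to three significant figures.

τ = 13.3 years

γ = 1/√(1 − (12/13)²) = 13/5 = 2.600
Hao's clock measures proper time along the trip: τ = Δt/γ = 34.53/2.600 years.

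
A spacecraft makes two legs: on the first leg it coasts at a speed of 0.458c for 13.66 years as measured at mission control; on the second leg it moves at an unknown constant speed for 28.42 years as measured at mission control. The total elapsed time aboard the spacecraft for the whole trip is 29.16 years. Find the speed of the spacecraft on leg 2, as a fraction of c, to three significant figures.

β = 0.801

Leg 1: γ = 1/√(1 − 0.458²) = 1/√0.7902 = 1.125; τ_1 = 13.66/1.125 = 12.14 years.
Leg 2: speed unknown; τ_2 = 28.42/γ_2.
Total proper time: 12.14 + τ_2 = 29.16, so τ_2 = 29.16 − 12.14 = 17.02 years.
γ_2 = 28.42/17.02 = 1.670; β = √(1 − 1/γ²) = √0.6415.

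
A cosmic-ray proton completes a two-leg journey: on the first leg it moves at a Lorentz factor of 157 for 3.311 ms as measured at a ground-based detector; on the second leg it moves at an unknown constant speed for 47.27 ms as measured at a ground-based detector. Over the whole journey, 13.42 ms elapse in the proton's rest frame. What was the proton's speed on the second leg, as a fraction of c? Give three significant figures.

Leg 1: γ = 157; τ_1 = 3.311/157.0 = 0.02109 ms.
Leg 2: speed unknown; τ_2 = 47.27/γ_2.
Total proper time: 0.02109 + τ_2 = 13.42, so τ_2 = 13.42 − 0.02109 = 13.40 ms.
γ_2 = 47.27/13.40 = 3.528; β = √(1 − 1/γ²) = √0.9197.

β = 0.959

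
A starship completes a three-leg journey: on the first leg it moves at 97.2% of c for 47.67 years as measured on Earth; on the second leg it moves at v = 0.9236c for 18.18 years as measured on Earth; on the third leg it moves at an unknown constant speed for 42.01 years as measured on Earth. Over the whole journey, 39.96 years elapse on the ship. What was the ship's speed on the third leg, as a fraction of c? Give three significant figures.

Leg 1: β = 0.972; γ = 1/√(1 − 0.972²) = 1/√0.05522 = 4.256; τ_1 = 47.67/4.256 = 11.20 years.
Leg 2: γ = 1/√(1 − 0.9236²) = 1/√0.1470 = 2.609; τ_2 = 18.18/2.609 = 6.969 years.
Leg 3: speed unknown; τ_3 = 42.01/γ_3.
Total proper time: 11.20 + 6.969 + τ_3 = 39.96, so τ_3 = 39.96 − 18.17 = 21.79 years.
γ_3 = 42.01/21.79 = 1.928; β = √(1 − 1/γ²) = √0.7310.

β = 0.855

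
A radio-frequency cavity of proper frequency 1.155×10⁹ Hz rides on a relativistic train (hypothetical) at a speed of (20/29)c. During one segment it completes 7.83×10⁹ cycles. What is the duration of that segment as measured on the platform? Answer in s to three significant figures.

γ = 1/√(1 − (20/29)²) = 29/21 ≈ 1.381
Proper time for N cycles: τ = N/f = 7.83×10⁹/(1.155×10⁹) = 6.779×10⁰ s = 6.779 s.
Lab-frame duration Δt = γτ = 1.381 × 6.779 = 9.362 s.

Δt = 9.36 s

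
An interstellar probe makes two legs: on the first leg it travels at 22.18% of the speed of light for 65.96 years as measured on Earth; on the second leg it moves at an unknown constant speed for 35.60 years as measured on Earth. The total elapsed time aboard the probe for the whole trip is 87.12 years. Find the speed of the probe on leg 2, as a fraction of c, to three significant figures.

Leg 1: β = 0.2218; γ = 1/√(1 − 0.2218²) = 1/√0.9508 = 1.026; τ_1 = 65.96/1.026 = 64.32 years.
Leg 2: speed unknown; τ_2 = 35.60/γ_2.
Total proper time: 64.32 + τ_2 = 87.12, so τ_2 = 87.12 − 64.32 = 22.80 years.
γ_2 = 35.60/22.80 = 1.561; β = √(1 − 1/γ²) = √0.5897.

β = 0.768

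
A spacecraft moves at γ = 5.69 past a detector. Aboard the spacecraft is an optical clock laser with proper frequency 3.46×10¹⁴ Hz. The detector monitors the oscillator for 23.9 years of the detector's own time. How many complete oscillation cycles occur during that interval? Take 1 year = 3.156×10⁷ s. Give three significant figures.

N = 4.59×10²²

γ = 5.69
During 23.9 years of lab time, the oscillator's proper time advances by τ = Δt/γ = 23.9/5.690 = 4.200 years = 1.326×10⁸ s.
N = f × τ = 3.46×10¹⁴ × 1.326×10⁸ = 4.587×10²².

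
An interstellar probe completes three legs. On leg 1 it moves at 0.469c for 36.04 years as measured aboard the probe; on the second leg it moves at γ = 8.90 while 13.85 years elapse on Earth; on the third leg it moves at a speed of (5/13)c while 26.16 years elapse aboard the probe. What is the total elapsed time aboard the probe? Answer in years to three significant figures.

τ = 63.8 years

Leg 1: 36.04 years is already measured aboard the probe.
Leg 2: γ = 8.90; τ_2 = 13.85/8.900 = 1.556 years.
Leg 3: 26.16 years is already measured aboard the probe.
Total: 36.04 + 1.556 + 26.16 years.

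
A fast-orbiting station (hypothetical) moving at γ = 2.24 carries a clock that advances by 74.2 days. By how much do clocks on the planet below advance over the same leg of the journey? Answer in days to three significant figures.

Δt = 166 days

γ = 2.24
The interval measured aboard the station is the proper time (both events occur at the same place in that frame); the lab-frame interval is Δt = γτ = 2.240 × 74.2 days.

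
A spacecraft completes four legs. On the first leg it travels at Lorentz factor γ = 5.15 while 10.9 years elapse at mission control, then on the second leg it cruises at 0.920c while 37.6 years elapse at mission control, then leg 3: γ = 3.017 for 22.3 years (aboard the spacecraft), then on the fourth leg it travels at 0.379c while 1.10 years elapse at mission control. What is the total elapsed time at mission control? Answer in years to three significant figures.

Leg 1: 10.9 years is already measured at mission control.
Leg 2: 37.6 years is already measured at mission control.
Leg 3: γ = 3.017; Δt_3 = 3.017 × 22.3 = 67.28 years.
Leg 4: 1.10 years is already measured at mission control.
Total: 10.90 + 37.60 + 67.28 + 1.100 years.

Δt = 117 years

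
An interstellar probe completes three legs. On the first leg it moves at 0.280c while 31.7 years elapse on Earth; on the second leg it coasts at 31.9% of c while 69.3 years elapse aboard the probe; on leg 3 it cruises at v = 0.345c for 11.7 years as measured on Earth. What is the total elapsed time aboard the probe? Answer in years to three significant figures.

τ = 111 years

Leg 1: γ = 1/√(1 − 0.280²) = 25/24 ≈ 1.042; τ_1 = 31.7/1.042 = 30.43 years.
Leg 2: 69.3 years is already measured aboard the probe.
Leg 3: γ = 1/√(1 − 0.345²) = 1/√0.8810 = 1.065; τ_3 = 11.7/1.065 = 10.98 years.
Total: 30.43 + 69.30 + 10.98 years.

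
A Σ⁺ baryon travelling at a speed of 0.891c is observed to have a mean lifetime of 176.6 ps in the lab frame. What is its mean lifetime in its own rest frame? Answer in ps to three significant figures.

γ = 1/√(1 − 0.891²) = 1/√0.2061 = 2.203
The lab-frame lifetime is the dilated interval; the proper lifetime is τ₀ = Δt/γ = 176.6/2.203 ps.

τ₀ = 80.2 ps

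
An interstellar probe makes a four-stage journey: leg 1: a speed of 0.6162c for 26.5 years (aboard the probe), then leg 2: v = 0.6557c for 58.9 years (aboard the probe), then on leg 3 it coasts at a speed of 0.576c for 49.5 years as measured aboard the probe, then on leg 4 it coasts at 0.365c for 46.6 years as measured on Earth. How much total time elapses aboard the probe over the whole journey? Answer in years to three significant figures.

τ = 178 years

Leg 1: 26.5 years is already measured aboard the probe.
Leg 2: 58.9 years is already measured aboard the probe.
Leg 3: 49.5 years is already measured aboard the probe.
Leg 4: γ = 1/√(1 − 0.365²) = 1/√0.8668 = 1.074; τ_4 = 46.6/1.074 = 43.38 years.
Total: 26.50 + 58.90 + 49.50 + 43.38 years.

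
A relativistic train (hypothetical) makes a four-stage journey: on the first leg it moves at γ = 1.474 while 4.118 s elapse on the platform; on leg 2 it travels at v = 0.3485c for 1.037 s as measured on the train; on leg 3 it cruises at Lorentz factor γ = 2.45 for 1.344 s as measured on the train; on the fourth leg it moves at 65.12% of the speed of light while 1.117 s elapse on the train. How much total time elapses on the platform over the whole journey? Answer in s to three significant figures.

Δt = 9.99 s

Leg 1: 4.118 s is already measured on the platform.
Leg 2: γ = 1/√(1 − 0.3485²) = 1/√0.8785 = 1.067; Δt_2 = 1.067 × 1.037 = 1.106 s.
Leg 3: γ = 2.45; Δt_3 = 2.450 × 1.344 = 3.293 s.
Leg 4: β = 0.6512; γ = 1/√(1 − 0.6512²) = 1/√0.5759 = 1.318; Δt_4 = 1.318 × 1.117 = 1.472 s.
Total: 4.118 + 1.106 + 3.293 + 1.472 s.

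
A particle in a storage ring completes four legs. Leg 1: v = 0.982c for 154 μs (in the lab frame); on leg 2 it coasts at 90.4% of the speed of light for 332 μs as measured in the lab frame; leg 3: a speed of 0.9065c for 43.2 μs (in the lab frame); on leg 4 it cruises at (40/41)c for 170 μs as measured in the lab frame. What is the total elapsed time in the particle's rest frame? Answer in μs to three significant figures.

Leg 1: γ = 1/√(1 − 0.982²) = 1/√0.03568 = 5.294; τ_1 = 154/5.294 = 29.09 μs.
Leg 2: β = 0.904; γ = 1/√(1 − 0.904²) = 1/√0.1828 = 2.339; τ_2 = 332/2.339 = 141.9 μs.
Leg 3: γ = 1/√(1 − 0.9065²) = 1/√0.1783 = 2.369; τ_3 = 43.2/2.369 = 18.24 μs.
Leg 4: γ = 1/√(1 − (40/41)²) = 41/9 ≈ 4.556; τ_4 = 170/4.556 = 37.32 μs.
Total: 29.09 + 141.9 + 18.24 + 37.32 μs.

τ = 227 μs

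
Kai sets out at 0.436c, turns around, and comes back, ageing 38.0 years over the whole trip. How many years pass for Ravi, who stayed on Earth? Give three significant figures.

γ = 1/√(1 − 0.436²) = 1/√0.8099 = 1.111
Earth-frame duration is the dilated interval: Δt = γτ = 1.111 × 38.0 years.

Δt = 42.2 years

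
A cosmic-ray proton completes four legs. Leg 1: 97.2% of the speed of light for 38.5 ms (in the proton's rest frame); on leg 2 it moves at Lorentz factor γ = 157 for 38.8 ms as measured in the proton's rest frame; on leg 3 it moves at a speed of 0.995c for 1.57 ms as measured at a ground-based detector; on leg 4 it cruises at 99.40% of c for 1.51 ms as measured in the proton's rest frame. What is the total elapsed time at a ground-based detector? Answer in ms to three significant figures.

Δt = 6270 ms

Leg 1: β = 0.972; γ = 1/√(1 − 0.972²) = 1/√0.05522 = 4.256; Δt_1 = 4.256 × 38.5 = 163.8 ms.
Leg 2: γ = 157; Δt_2 = 157.0 × 38.8 = 6092 ms.
Leg 3: 1.57 ms is already measured at a ground-based detector.
Leg 4: β = 0.9940; γ = 1/√(1 − 0.9940²) = 1/√0.01196 = 9.142; Δt_4 = 9.142 × 1.51 = 13.81 ms.
Total: 163.8 + 6092 + 1.570 + 13.81 ms.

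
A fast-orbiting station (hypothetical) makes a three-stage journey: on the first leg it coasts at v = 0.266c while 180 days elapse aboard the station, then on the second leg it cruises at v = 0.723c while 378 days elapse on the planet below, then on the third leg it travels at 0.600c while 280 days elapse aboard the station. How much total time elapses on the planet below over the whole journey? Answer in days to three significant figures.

Δt = 915 days

Leg 1: γ = 1/√(1 − 0.266²) = 1/√0.9292 = 1.037; Δt_1 = 1.037 × 180 = 186.7 days.
Leg 2: 378 days is already measured on the planet below.
Leg 3: γ = 1/√(1 − 0.600²) = 5/4 = 1.250; Δt_3 = 1.250 × 280 = 350.0 days.
Total: 186.7 + 378.0 + 350.0 days.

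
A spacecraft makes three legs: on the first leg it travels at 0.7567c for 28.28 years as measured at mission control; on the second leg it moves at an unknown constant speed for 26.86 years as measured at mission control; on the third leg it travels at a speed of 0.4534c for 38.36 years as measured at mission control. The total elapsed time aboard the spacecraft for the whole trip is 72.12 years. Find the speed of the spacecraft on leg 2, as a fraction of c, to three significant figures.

Leg 1: γ = 1/√(1 − 0.7567²) = 1/√0.4274 = 1.530; τ_1 = 28.28/1.530 = 18.49 years.
Leg 2: speed unknown; τ_2 = 26.86/γ_2.
Leg 3: γ = 1/√(1 − 0.4534²) = 1/√0.7944 = 1.122; τ_3 = 38.36/1.122 = 34.19 years.
Total proper time: 18.49 + τ_2 + 34.19 = 72.12, so τ_2 = 72.12 − 52.68 = 19.44 years.
γ_2 = 26.86/19.44 = 1.382; β = √(1 − 1/γ²) = √0.4761.

β = 0.690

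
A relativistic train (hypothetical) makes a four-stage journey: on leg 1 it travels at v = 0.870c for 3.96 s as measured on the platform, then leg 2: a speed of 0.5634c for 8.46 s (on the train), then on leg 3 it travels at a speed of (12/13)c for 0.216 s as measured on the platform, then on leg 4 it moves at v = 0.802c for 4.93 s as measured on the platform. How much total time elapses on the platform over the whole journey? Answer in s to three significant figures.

Leg 1: 3.96 s is already measured on the platform.
Leg 2: γ = 1/√(1 − 0.5634²) = 1/√0.6826 = 1.210; Δt_2 = 1.210 × 8.46 = 10.24 s.
Leg 3: 0.216 s is already measured on the platform.
Leg 4: 4.93 s is already measured on the platform.
Total: 3.960 + 10.24 + 0.2160 + 4.930 s.

Δt = 19.3 s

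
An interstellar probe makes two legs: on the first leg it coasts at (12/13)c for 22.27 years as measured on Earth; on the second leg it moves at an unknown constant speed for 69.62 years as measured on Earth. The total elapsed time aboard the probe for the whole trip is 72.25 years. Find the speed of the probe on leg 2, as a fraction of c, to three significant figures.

Leg 1: γ = 1/√(1 − (12/13)²) = 13/5 = 2.600; τ_1 = 22.27/2.600 = 8.565 years.
Leg 2: speed unknown; τ_2 = 69.62/γ_2.
Total proper time: 8.565 + τ_2 = 72.25, so τ_2 = 72.25 − 8.565 = 63.68 years.
γ_2 = 69.62/63.68 = 1.093; β = √(1 − 1/γ²) = √0.1632.

β = 0.404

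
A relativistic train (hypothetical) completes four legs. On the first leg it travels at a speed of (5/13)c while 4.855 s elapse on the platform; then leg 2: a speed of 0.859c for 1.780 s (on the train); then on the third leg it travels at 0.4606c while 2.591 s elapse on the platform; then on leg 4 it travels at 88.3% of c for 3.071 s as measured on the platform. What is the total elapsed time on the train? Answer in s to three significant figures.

Leg 1: γ = 1/√(1 − (5/13)²) = 13/12 ≈ 1.083; τ_1 = 4.855/1.083 = 4.482 s.
Leg 2: 1.780 s is already measured on the train.
Leg 3: γ = 1/√(1 − 0.4606²) = 1/√0.7878 = 1.127; τ_3 = 2.591/1.127 = 2.300 s.
Leg 4: β = 0.883; γ = 1/√(1 − 0.883²) = 1/√0.2203 = 2.131; τ_4 = 3.071/2.131 = 1.441 s.
Total: 4.482 + 1.780 + 2.300 + 1.441 s.

τ = 10.0 s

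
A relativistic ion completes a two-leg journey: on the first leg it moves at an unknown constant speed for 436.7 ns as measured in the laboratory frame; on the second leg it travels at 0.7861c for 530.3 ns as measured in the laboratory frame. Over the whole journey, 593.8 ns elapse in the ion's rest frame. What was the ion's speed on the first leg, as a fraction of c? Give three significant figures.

β = 0.793

Leg 1: speed unknown; τ_1 = 436.7/γ_1.
Leg 2: γ = 1/√(1 − 0.7861²) = 1/√0.3820 = 1.618; τ_2 = 530.3/1.618 = 327.8 ns.
Total proper time: τ_1 + 327.8 = 593.8, so τ_1 = 593.8 − 327.8 = 266.0 ns.
γ_1 = 436.7/266.0 = 1.642; β = √(1 − 1/γ²) = √0.6289.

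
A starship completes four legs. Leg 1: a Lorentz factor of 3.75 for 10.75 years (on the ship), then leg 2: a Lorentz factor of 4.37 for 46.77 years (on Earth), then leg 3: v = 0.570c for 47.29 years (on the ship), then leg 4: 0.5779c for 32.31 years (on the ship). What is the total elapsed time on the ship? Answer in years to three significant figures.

Leg 1: 10.75 years is already measured on the ship.
Leg 2: γ = 4.37; τ_2 = 46.77/4.370 = 10.70 years.
Leg 3: 47.29 years is already measured on the ship.
Leg 4: 32.31 years is already measured on the ship.
Total: 10.75 + 10.70 + 47.29 + 32.31 years.

τ = 101 years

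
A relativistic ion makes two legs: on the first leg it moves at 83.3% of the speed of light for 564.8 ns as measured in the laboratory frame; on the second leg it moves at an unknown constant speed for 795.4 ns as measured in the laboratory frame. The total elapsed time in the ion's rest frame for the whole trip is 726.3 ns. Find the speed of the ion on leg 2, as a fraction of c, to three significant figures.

β = 0.854

Leg 1: β = 0.833; γ = 1/√(1 − 0.833²) = 1/√0.3061 = 1.807; τ_1 = 564.8/1.807 = 312.5 ns.
Leg 2: speed unknown; τ_2 = 795.4/γ_2.
Total proper time: 312.5 + τ_2 = 726.3, so τ_2 = 726.3 − 312.5 = 413.8 ns.
γ_2 = 795.4/413.8 = 1.922; β = √(1 − 1/γ²) = √0.7293.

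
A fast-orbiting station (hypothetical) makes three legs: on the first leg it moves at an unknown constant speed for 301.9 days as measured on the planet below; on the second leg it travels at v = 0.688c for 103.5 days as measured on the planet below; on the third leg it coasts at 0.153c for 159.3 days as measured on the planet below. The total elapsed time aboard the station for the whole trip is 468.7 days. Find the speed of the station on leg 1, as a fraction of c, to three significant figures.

Leg 1: speed unknown; τ_1 = 301.9/γ_1.
Leg 2: γ = 1/√(1 − 0.688²) = 1/√0.5267 = 1.378; τ_2 = 103.5/1.378 = 75.11 days.
Leg 3: γ = 1/√(1 − 0.153²) = 1/√0.9766 = 1.012; τ_3 = 159.3/1.012 = 157.4 days.
Total proper time: τ_1 + 75.11 + 157.4 = 468.7, so τ_1 = 468.7 − 232.5 = 236.2 days.
γ_1 = 301.9/236.2 = 1.278; β = √(1 − 1/γ²) = √0.3881.

β = 0.623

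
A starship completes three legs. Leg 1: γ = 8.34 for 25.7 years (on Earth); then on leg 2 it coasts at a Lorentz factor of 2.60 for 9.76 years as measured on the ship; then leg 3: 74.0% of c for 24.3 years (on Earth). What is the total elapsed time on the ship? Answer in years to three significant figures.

Leg 1: γ = 8.34; τ_1 = 25.7/8.340 = 3.082 years.
Leg 2: 9.76 years is already measured on the ship.
Leg 3: β = 0.740; γ = 1/√(1 − 0.740²) = 1/√0.4524 = 1.487; τ_3 = 24.3/1.487 = 16.34 years.
Total: 3.082 + 9.760 + 16.34 years.

τ = 29.2 years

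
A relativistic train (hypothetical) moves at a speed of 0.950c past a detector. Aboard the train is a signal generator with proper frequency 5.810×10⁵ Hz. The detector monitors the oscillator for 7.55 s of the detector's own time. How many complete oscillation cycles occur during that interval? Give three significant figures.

γ = 1/√(1 − 0.950²) = 1/√0.09750 = 3.203
During 7.55 s of lab time, the oscillator's proper time advances by τ = Δt/γ = 7.55/3.203 = 2.357 s = 2.357×10⁰ s.
N = f × τ = 5.810×10⁵ × 2.357×10⁰ = 1.370×10⁶.

N = 1.37×10⁶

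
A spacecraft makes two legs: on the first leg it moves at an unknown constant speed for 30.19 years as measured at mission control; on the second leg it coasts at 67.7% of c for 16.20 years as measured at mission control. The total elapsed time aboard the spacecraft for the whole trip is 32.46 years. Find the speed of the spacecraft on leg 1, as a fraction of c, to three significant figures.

Leg 1: speed unknown; τ_1 = 30.19/γ_1.
Leg 2: β = 0.677; γ = 1/√(1 − 0.677²) = 1/√0.5417 = 1.359; τ_2 = 16.20/1.359 = 11.92 years.
Total proper time: τ_1 + 11.92 = 32.46, so τ_1 = 32.46 − 11.92 = 20.54 years.
γ_1 = 30.19/20.54 = 1.470; β = √(1 − 1/γ²) = √0.5372.

β = 0.733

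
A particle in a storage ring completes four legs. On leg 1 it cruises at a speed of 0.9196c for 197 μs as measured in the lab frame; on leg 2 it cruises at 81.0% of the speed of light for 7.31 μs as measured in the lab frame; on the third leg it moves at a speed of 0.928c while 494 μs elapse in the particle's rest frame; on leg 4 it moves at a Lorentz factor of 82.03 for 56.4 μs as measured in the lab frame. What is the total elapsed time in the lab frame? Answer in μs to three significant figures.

Leg 1: 197 μs is already measured in the lab frame.
Leg 2: 7.31 μs is already measured in the lab frame.
Leg 3: γ = 1/√(1 − 0.928²) = 1/√0.1388 = 2.684; Δt_3 = 2.684 × 494 = 1326 μs.
Leg 4: 56.4 μs is already measured in the lab frame.
Total: 197.0 + 7.310 + 1326 + 56.40 μs.

Δt = 1590 μs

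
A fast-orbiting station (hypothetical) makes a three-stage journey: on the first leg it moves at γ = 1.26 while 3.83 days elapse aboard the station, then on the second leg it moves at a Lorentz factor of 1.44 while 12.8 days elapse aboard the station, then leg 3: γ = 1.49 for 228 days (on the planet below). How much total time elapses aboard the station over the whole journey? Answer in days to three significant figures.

τ = 170 days

Leg 1: 3.83 days is already measured aboard the station.
Leg 2: 12.8 days is already measured aboard the station.
Leg 3: γ = 1.49; τ_3 = 228/1.490 = 153.0 days.
Total: 3.830 + 12.80 + 153.0 days.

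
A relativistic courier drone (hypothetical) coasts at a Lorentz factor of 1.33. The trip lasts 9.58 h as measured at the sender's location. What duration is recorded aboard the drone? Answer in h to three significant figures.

γ = 1.33
The interval measured at the sender's location is the dilated one; the clock aboard the drone measures the proper time τ = Δt/γ = 9.58/1.330 h.

τ = 7.20 h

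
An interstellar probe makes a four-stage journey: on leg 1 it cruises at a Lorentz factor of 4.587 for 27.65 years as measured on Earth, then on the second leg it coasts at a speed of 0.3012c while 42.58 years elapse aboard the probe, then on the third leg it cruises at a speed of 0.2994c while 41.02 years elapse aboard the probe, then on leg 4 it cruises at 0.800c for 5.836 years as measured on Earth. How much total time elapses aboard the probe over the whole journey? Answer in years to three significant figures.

Leg 1: γ = 4.587; τ_1 = 27.65/4.587 = 6.028 years.
Leg 2: 42.58 years is already measured aboard the probe.
Leg 3: 41.02 years is already measured aboard the probe.
Leg 4: γ = 1/√(1 − 0.800²) = 5/3 ≈ 1.667; τ_4 = 5.836/1.667 = 3.502 years.
Total: 6.028 + 42.58 + 41.02 + 3.502 years.

τ = 93.1 years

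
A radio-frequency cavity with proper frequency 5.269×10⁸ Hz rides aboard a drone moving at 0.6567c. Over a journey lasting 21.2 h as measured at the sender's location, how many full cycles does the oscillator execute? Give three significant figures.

N = 3.03×10¹³

γ = 1/√(1 − 0.6567²) = 1/√0.5687 = 1.326
The oscillator's own cycle count is N = f × τ where τ is the proper time aboard the drone. τ = Δt/γ = 21.2/1.326 = 15.99 h = 5.756×10⁴ s.
N = 5.269×10⁸ × 5.756×10⁴ = 3.033×10¹³.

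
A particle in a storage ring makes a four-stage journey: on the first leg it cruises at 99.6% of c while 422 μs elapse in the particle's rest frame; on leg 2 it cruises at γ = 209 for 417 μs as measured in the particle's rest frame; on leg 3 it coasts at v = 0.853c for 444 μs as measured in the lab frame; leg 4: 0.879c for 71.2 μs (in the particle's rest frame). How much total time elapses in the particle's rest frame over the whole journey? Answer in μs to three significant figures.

τ = 1140 μs

Leg 1: 422 μs is already measured in the particle's rest frame.
Leg 2: 417 μs is already measured in the particle's rest frame.
Leg 3: γ = 1/√(1 − 0.853²) = 1/√0.2724 = 1.916; τ_3 = 444/1.916 = 231.7 μs.
Leg 4: 71.2 μs is already measured in the particle's rest frame.
Total: 422.0 + 417.0 + 231.7 + 71.20 μs.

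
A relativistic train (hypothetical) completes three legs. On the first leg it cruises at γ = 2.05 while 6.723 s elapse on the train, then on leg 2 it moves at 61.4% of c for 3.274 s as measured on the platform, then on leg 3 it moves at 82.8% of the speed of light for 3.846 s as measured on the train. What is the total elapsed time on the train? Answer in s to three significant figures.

Leg 1: 6.723 s is already measured on the train.
Leg 2: β = 0.614; γ = 1/√(1 − 0.614²) = 1/√0.6230 = 1.267; τ_2 = 3.274/1.267 = 2.584 s.
Leg 3: 3.846 s is already measured on the train.
Total: 6.723 + 2.584 + 3.846 s.

τ = 13.2 s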